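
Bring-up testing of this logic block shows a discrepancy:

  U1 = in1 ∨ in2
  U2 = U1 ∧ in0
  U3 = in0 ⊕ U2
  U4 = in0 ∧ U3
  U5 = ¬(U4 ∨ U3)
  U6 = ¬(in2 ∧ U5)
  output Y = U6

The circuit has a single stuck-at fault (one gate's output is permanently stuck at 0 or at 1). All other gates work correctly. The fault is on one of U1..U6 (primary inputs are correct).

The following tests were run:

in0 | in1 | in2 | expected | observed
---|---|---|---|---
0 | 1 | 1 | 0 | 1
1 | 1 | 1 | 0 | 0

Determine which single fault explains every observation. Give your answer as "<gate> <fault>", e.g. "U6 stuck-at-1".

U2 stuck-at-1

Fault-free values for test 1 (in0=0, in1=1, in2=1): U1=1, U2=0, U3=0, U4=0, U5=1, U6=0, giving Y=0. Observed 1.
Test 1: faults giving observed 1 are {U2 stuck-at-1, U3 stuck-at-1, U4 stuck-at-1, U5 stuck-at-0, U6 stuck-at-1}.
Test 2 (in0=1, in1=1, in2=1): fault-free U1=1, U2=1, U3=0, U4=0, U5=1, U6=0 → 0; observed 0. Eliminates U3 stuck-at-1, U4 stuck-at-1, U5 stuck-at-0, U6 stuck-at-1.
Only U2 stuck-at-1 is consistent with every test.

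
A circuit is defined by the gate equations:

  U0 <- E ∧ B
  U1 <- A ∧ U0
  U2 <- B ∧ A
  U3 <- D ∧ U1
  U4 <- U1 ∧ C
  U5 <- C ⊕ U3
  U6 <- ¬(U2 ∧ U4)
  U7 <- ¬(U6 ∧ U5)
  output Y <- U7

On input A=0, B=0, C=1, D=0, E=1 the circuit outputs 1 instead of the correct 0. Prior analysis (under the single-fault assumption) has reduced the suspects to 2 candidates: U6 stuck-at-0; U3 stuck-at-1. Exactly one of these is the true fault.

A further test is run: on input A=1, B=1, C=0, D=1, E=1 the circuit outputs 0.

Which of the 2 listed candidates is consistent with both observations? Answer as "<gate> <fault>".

U3 stuck-at-1

Evaluate each candidate on input A=1, B=1, C=0, D=1, E=1:
  U6 stuck-at-0: U0=1, U1=1, U2=1, U3=1, U4=0, U5=1, U6=0 [stuck-at-0], U7=1 → 1 — eliminated
  U3 stuck-at-1: U0=1, U1=1, U2=1, U3=1 [stuck-at-1], U4=0, U5=1, U6=1, U7=0 → 0 — matches
Only U3 stuck-at-1 reproduces the observed 0.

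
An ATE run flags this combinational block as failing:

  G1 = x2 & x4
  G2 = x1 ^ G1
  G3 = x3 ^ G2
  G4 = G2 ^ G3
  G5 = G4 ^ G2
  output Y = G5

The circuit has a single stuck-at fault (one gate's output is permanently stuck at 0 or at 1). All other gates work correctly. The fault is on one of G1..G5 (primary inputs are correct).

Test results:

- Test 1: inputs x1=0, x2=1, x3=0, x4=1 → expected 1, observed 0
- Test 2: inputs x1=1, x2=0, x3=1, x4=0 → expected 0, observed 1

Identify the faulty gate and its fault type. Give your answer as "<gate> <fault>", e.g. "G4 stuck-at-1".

G2 stuck-at-0

Fault-free values for test 1 (x1=0, x2=1, x3=0, x4=1): G1=1, G2=1, G3=1, G4=0, G5=1, giving Y=1. Observed 0.
Test 1: faults giving observed 0 are {G1 stuck-at-0, G2 stuck-at-0, G3 stuck-at-0, G4 stuck-at-1, G5 stuck-at-0}.
Test 2 (x1=1, x2=0, x3=1, x4=0): fault-free G1=0, G2=1, G3=0, G4=1, G5=0 → 0; observed 1. Eliminates G1 stuck-at-0, G3 stuck-at-0, G4 stuck-at-1, G5 stuck-at-0.
Only G2 stuck-at-0 is consistent with every test.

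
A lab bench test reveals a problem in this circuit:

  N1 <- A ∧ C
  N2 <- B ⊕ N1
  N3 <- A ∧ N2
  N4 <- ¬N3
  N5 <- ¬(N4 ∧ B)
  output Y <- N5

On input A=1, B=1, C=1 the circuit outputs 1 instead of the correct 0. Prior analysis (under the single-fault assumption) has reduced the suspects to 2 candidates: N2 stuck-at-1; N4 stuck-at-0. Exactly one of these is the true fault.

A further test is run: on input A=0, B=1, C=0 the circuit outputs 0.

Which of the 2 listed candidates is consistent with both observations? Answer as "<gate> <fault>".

Evaluate each candidate on input A=0, B=1, C=0:
  N2 stuck-at-1: N1=0, N2=1 [stuck-at-1], N3=0, N4=1, N5=0 → 0 — matches
  N4 stuck-at-0: N1=0, N2=1, N3=0, N4=0 [stuck-at-0], N5=1 → 1 — eliminated
Only N2 stuck-at-1 reproduces the observed 0.

N2 stuck-at-1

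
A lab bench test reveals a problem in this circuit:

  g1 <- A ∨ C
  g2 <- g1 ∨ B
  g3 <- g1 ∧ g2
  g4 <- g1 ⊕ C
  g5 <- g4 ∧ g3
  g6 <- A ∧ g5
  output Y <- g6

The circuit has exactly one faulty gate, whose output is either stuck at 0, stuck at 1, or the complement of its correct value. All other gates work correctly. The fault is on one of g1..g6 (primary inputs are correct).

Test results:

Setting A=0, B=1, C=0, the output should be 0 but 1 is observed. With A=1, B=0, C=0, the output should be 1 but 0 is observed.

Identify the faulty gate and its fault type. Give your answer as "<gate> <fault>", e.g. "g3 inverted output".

g6 inverted output

Fault-free values for test 1 (A=0, B=1, C=0): g1=0, g2=1, g3=0, g4=0, g5=0, g6=0, giving Y=0. Observed 1.
Test 1: faults giving observed 1 are {g6 stuck-at-1, g6 inverted output}.
Test 2 (A=1, B=0, C=0): fault-free g1=1, g2=1, g3=1, g4=1, g5=1, g6=1 → 1; observed 0. Eliminates g6 stuck-at-1.
Only g6 inverted output is consistent with every test.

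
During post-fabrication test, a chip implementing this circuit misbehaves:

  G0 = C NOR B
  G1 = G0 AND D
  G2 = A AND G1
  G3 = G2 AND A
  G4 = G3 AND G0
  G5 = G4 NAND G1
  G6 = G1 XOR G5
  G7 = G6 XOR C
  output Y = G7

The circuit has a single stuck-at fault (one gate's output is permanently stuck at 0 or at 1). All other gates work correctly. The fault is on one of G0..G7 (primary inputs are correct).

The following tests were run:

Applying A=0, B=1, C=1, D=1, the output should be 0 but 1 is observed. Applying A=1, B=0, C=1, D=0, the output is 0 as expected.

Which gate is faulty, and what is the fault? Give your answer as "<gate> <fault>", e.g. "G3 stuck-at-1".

G0 stuck-at-1

Fault-free values for test 1 (A=0, B=1, C=1, D=1): G0=0, G1=0, G2=0, G3=0, G4=0, G5=1, G6=1, G7=0, giving Y=0. Observed 1.
Test 1: faults giving observed 1 are {G0 stuck-at-1, G1 stuck-at-1, G5 stuck-at-0, G6 stuck-at-0, G7 stuck-at-1}.
Test 2 (A=1, B=0, C=1, D=0): fault-free G0=0, G1=0, G2=0, G3=0, G4=0, G5=1, G6=1, G7=0 → 0; observed 0. Eliminates G1 stuck-at-1, G5 stuck-at-0, G6 stuck-at-0, G7 stuck-at-1.
Only G0 stuck-at-1 is consistent with every test.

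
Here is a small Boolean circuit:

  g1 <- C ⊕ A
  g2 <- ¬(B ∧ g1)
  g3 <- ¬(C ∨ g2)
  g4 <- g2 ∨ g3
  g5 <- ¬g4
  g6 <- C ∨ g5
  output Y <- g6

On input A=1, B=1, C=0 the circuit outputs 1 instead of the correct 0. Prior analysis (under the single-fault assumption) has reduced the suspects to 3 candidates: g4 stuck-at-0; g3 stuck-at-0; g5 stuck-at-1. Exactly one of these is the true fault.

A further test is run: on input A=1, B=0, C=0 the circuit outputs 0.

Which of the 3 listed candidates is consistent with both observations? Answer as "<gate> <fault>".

g3 stuck-at-0

Evaluate each candidate on input A=1, B=0, C=0:
  g4 stuck-at-0: g1=1, g2=1, g3=0, g4=0 [stuck-at-0], g5=1, g6=1 → 1 — eliminated
  g3 stuck-at-0: g1=1, g2=1, g3=0 [stuck-at-0], g4=1, g5=0, g6=0 → 0 — matches
  g5 stuck-at-1: g1=1, g2=1, g3=0, g4=1, g5=1 [stuck-at-1], g6=1 → 1 — eliminated
Only g3 stuck-at-0 reproduces the observed 0.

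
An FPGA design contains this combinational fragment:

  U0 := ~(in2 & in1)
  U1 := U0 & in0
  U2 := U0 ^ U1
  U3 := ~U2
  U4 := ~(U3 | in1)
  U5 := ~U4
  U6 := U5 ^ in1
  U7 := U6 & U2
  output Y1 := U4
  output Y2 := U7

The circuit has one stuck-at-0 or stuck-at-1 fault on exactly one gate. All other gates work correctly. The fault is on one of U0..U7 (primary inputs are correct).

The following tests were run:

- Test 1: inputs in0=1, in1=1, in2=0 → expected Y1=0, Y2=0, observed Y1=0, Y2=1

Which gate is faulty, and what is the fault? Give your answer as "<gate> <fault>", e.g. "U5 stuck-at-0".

Fault-free values for test 1 (in0=1, in1=1, in2=0): U0=1, U1=1, U2=0, U3=1, U4=0, U5=1, U6=0, U7=0, giving Y1=0, Y2=0. Observed Y1=0, Y2=1.
Test 1: faults giving observed Y1=0, Y2=1 are {U7 stuck-at-1}.
Only U7 stuck-at-1 is consistent with every test.

U7 stuck-at-1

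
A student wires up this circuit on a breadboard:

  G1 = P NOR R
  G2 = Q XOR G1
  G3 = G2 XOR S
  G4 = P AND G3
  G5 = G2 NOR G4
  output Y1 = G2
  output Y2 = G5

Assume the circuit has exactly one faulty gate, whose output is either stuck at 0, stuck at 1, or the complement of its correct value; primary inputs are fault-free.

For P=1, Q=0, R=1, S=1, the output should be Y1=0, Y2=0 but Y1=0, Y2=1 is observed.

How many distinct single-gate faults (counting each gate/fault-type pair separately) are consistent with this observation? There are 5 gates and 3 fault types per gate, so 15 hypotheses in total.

Fault-free: G1=0, G2=0, G3=1, G4=1, G5=0 → Y1=0, Y2=0. Observed Y1=0, Y2=1.
  G1: none of the 3 fault types match ✗
  G2: none of the 3 fault types match ✗
  G3: stuck-at-0, inverted output ✓; others ✗
  G4: stuck-at-0, inverted output ✓; others ✗
  G5: stuck-at-1, inverted output ✓; others ✗
Consistent faults: {G3 stuck-at-0, G3 inverted output, G4 stuck-at-0, G4 inverted output, G5 stuck-at-1, G5 inverted output} — 6 in all.

6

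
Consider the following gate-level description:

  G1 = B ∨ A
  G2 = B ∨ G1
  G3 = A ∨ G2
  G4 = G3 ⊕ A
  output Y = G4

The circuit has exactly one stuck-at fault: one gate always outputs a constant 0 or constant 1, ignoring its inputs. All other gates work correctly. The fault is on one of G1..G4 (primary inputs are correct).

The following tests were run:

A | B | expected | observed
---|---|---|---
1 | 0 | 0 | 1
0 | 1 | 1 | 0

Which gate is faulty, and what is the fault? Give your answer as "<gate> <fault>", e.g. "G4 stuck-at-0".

Fault-free values for test 1 (A=1, B=0): G1=1, G2=1, G3=1, G4=0, giving Y=0. Observed 1.
Test 1: faults giving observed 1 are {G3 stuck-at-0, G4 stuck-at-1}.
Test 2 (A=0, B=1): fault-free G1=1, G2=1, G3=1, G4=1 → 1; observed 0. Eliminates G4 stuck-at-1.
Only G3 stuck-at-0 is consistent with every test.

G3 stuck-at-0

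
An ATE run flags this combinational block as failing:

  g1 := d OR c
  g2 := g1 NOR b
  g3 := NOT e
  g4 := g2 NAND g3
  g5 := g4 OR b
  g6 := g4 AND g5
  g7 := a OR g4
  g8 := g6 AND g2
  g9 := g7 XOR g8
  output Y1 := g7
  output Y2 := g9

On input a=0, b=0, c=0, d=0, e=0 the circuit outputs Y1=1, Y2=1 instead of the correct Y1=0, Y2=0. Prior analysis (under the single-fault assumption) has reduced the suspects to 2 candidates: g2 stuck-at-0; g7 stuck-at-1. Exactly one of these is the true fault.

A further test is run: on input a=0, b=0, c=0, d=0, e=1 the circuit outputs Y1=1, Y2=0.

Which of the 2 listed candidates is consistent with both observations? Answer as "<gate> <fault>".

Evaluate each candidate on input a=0, b=0, c=0, d=0, e=1:
  g2 stuck-at-0: g1=0, g2=0 [stuck-at-0], g3=0, g4=1, g5=1, g6=1, g7=1, g8=0, g9=1 → Y1=1, Y2=1 — eliminated
  g7 stuck-at-1: g1=0, g2=1, g3=0, g4=1, g5=1, g6=1, g7=1 [stuck-at-1], g8=1, g9=0 → Y1=1, Y2=0 — matches
Only g7 stuck-at-1 reproduces the observed Y1=1, Y2=0.

g7 stuck-at-1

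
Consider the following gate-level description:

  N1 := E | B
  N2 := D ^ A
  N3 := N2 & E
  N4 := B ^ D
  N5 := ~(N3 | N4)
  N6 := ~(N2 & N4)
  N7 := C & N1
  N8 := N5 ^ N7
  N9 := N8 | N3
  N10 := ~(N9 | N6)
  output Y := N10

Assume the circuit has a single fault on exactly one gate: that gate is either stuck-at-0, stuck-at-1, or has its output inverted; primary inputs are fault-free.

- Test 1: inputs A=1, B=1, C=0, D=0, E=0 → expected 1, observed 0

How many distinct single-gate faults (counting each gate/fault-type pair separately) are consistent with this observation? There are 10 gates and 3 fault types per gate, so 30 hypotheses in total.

Fault-free: N1=1, N2=1, N3=0, N4=1, N5=0, N6=0, N7=0, N8=0, N9=0, N10=1 → 1. Observed 0.
  N1: none of the 3 fault types match ✗
  N2: stuck-at-0, inverted output ✓; others ✗
  N3: stuck-at-1, inverted output ✓; others ✗
  N4: stuck-at-0, inverted output ✓; others ✗
  N5: stuck-at-1, inverted output ✓; others ✗
  N6: stuck-at-1, inverted output ✓; others ✗
  N7: stuck-at-1, inverted output ✓; others ✗
  N8: stuck-at-1, inverted output ✓; others ✗
  N9: stuck-at-1, inverted output ✓; others ✗
  N10: stuck-at-0, inverted output ✓; others ✗
Consistent faults: {N2 stuck-at-0, N2 inverted output, N3 stuck-at-1, N3 inverted output, N4 stuck-at-0, N4 inverted output, N5 stuck-at-1, N5 inverted output, N6 stuck-at-1, N6 inverted output, N7 stuck-at-1, N7 inverted output, N8 stuck-at-1, N8 inverted output, N9 stuck-at-1, N9 inverted output, N10 stuck-at-0, N10 inverted output} — 18 in all.

18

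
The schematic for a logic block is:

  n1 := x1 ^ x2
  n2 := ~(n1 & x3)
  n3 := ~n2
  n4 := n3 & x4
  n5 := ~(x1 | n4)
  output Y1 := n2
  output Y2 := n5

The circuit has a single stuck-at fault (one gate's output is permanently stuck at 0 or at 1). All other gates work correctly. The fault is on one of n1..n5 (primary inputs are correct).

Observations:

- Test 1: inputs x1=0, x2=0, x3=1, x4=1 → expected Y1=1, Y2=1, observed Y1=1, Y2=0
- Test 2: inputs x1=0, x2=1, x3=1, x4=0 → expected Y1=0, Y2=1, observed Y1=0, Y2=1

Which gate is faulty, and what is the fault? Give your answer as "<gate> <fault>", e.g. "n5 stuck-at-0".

Fault-free values for test 1 (x1=0, x2=0, x3=1, x4=1): n1=0, n2=1, n3=0, n4=0, n5=1, giving Y1=1, Y2=1. Observed Y1=1, Y2=0.
Test 1: faults giving observed Y1=1, Y2=0 are {n3 stuck-at-1, n4 stuck-at-1, n5 stuck-at-0}.
Test 2 (x1=0, x2=1, x3=1, x4=0): fault-free n1=1, n2=0, n3=1, n4=0, n5=1 → Y1=0, Y2=1; observed Y1=0, Y2=1. Eliminates n4 stuck-at-1, n5 stuck-at-0.
Only n3 stuck-at-1 is consistent with every test.

n3 stuck-at-1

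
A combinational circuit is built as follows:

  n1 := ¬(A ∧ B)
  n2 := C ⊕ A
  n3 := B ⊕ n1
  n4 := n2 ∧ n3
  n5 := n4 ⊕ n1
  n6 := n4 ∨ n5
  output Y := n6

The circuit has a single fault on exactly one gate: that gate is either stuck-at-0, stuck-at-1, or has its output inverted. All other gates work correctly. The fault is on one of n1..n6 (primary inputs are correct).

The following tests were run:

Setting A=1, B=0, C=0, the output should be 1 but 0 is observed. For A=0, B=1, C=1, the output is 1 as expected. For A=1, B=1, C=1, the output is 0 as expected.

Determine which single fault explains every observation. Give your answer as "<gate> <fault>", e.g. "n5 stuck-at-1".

Fault-free values for test 1 (A=1, B=0, C=0): n1=1, n2=1, n3=1, n4=1, n5=0, n6=1, giving Y=1. Observed 0.
Test 1: faults giving observed 0 are {n1 stuck-at-0, n1 inverted output, n6 stuck-at-0, n6 inverted output}.
Test 2 (A=0, B=1, C=1): fault-free n1=1, n2=1, n3=0, n4=0, n5=1, n6=1 → 1; observed 1. Eliminates n6 stuck-at-0, n6 inverted output.
Test 3 (A=1, B=1, C=1): fault-free n1=0, n2=0, n3=1, n4=0, n5=0, n6=0 → 0; observed 0. Eliminates n1 inverted output.
Only n1 stuck-at-0 is consistent with every test.

n1 stuck-at-0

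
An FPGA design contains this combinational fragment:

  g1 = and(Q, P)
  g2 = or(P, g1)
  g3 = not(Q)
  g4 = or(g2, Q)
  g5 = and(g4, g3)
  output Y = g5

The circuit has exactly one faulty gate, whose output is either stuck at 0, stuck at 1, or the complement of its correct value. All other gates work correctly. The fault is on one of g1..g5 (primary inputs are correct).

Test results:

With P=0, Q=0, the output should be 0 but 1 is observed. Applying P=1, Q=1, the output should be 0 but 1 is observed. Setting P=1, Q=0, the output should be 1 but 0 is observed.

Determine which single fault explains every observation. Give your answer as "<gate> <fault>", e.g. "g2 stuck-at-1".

Fault-free values for test 1 (P=0, Q=0): g1=0, g2=0, g3=1, g4=0, g5=0, giving Y=0. Observed 1.
Test 1: faults giving observed 1 are {g1 stuck-at-1, g1 inverted output, g2 stuck-at-1, g2 inverted output, g4 stuck-at-1, g4 inverted output, g5 stuck-at-1, g5 inverted output}.
Test 2 (P=1, Q=1): fault-free g1=1, g2=1, g3=0, g4=1, g5=0 → 0; observed 1. Eliminates g1 stuck-at-1, g1 inverted output, g2 stuck-at-1, g2 inverted output, g4 stuck-at-1, g4 inverted output.
Test 3 (P=1, Q=0): fault-free g1=0, g2=1, g3=1, g4=1, g5=1 → 1; observed 0. Eliminates g5 stuck-at-1.
Only g5 inverted output is consistent with every test.

g5 inverted output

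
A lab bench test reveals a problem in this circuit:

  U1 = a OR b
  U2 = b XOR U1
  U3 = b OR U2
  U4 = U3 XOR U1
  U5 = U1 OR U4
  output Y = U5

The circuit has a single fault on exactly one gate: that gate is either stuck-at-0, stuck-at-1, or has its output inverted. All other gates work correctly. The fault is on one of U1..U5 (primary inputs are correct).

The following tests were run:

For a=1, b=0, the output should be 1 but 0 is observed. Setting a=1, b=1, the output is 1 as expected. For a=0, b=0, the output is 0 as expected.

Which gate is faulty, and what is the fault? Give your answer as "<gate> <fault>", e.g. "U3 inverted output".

U1 stuck-at-0

Fault-free values for test 1 (a=1, b=0): U1=1, U2=1, U3=1, U4=0, U5=1, giving Y=1. Observed 0.
Test 1: faults giving observed 0 are {U1 stuck-at-0, U1 inverted output, U5 stuck-at-0, U5 inverted output}.
Test 2 (a=1, b=1): fault-free U1=1, U2=0, U3=1, U4=0, U5=1 → 1; observed 1. Eliminates U5 stuck-at-0, U5 inverted output.
Test 3 (a=0, b=0): fault-free U1=0, U2=0, U3=0, U4=0, U5=0 → 0; observed 0. Eliminates U1 inverted output.
Only U1 stuck-at-0 is consistent with every test.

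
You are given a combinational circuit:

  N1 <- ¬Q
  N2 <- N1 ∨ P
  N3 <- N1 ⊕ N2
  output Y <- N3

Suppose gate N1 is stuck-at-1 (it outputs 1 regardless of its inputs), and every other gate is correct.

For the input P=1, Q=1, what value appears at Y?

Propagate with N1 forced: N1=1 [stuck-at-1], N2=1, N3=0.
So Y = 0. (Without the fault it would be 1.)

0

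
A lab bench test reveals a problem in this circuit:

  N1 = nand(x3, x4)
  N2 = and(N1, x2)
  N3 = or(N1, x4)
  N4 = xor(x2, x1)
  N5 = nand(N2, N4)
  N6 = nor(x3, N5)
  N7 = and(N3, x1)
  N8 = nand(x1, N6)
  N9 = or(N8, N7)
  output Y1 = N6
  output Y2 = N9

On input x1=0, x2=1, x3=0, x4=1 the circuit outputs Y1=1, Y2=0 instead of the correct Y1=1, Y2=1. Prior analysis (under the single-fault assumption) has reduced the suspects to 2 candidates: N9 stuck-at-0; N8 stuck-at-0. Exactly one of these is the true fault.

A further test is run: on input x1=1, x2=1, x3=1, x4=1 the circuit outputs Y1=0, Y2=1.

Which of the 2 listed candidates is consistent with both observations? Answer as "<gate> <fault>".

Evaluate each candidate on input x1=1, x2=1, x3=1, x4=1:
  N9 stuck-at-0: N1=0, N2=0, N3=1, N4=0, N5=1, N6=0, N7=1, N8=1, N9=0 [stuck-at-0] → Y1=0, Y2=0 — eliminated
  N8 stuck-at-0: N1=0, N2=0, N3=1, N4=0, N5=1, N6=0, N7=1, N8=0 [stuck-at-0], N9=1 → Y1=0, Y2=1 — matches
Only N8 stuck-at-0 reproduces the observed Y1=0, Y2=1.

N8 stuck-at-0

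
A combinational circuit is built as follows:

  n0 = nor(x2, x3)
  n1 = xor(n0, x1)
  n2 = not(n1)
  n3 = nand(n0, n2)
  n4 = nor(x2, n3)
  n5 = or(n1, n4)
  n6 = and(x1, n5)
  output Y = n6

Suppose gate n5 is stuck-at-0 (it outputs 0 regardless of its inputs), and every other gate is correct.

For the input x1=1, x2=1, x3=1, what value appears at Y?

0

Propagate with n5 forced: n0=0, n1=1, n2=0, n3=1, n4=0, n5=0 [stuck-at-0], n6=0.
So Y = 0. (Without the fault it would be 1.)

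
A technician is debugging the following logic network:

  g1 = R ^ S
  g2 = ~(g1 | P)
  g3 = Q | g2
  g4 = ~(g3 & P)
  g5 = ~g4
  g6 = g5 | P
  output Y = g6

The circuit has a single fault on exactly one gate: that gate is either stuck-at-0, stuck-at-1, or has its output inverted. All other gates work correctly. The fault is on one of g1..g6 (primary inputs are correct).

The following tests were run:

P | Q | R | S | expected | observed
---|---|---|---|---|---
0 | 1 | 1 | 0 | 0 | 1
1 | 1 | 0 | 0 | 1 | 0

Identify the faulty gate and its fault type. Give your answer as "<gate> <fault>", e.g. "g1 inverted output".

g6 inverted output

Fault-free values for test 1 (P=0, Q=1, R=1, S=0): g1=1, g2=0, g3=1, g4=1, g5=0, g6=0, giving Y=0. Observed 1.
Test 1: faults giving observed 1 are {g4 stuck-at-0, g4 inverted output, g5 stuck-at-1, g5 inverted output, g6 stuck-at-1, g6 inverted output}.
Test 2 (P=1, Q=1, R=0, S=0): fault-free g1=0, g2=0, g3=1, g4=0, g5=1, g6=1 → 1; observed 0. Eliminates g4 stuck-at-0, g4 inverted output, g5 stuck-at-1, g5 inverted output, g6 stuck-at-1.
Only g6 inverted output is consistent with every test.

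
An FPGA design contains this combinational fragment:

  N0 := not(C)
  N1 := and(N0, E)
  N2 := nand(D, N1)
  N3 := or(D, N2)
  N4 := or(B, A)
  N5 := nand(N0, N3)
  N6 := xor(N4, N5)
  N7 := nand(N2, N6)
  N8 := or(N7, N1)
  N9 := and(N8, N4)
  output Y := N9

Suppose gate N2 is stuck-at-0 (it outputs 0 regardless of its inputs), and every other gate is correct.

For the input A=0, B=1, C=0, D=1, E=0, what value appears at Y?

Propagate with N2 forced: N0=1, N1=0, N2=0 [stuck-at-0], N3=1, N4=1, N5=0, N6=1, N7=1, N8=1, N9=1.
So Y = 1. (Without the fault it would be 0.)

1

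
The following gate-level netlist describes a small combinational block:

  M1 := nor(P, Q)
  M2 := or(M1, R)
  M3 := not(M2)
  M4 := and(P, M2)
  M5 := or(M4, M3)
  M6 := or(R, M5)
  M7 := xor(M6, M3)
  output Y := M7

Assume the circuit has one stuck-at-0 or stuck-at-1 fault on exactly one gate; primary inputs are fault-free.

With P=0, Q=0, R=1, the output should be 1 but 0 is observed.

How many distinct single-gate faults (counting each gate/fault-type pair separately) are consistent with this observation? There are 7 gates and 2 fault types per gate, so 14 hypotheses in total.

4

Fault-free: M1=1, M2=1, M3=0, M4=0, M5=0, M6=1, M7=1 → 1. Observed 0.
  M1 stuck-at-0: output 1 ✗
  M1 stuck-at-1: output 1 ✗
  M2 stuck-at-0: output 0 ✓
  M2 stuck-at-1: output 1 ✗
  M3 stuck-at-0: output 1 ✗
  M3 stuck-at-1: output 0 ✓
  M4 stuck-at-0: output 1 ✗
  M4 stuck-at-1: output 1 ✗
  M5 stuck-at-0: output 1 ✗
  M5 stuck-at-1: output 1 ✗
  M6 stuck-at-0: output 0 ✓
  M6 stuck-at-1: output 1 ✗
  M7 stuck-at-0: output 0 ✓
  M7 stuck-at-1: output 1 ✗
Consistent faults: {M2 stuck-at-0, M3 stuck-at-1, M6 stuck-at-0, M7 stuck-at-0} — 4 in all.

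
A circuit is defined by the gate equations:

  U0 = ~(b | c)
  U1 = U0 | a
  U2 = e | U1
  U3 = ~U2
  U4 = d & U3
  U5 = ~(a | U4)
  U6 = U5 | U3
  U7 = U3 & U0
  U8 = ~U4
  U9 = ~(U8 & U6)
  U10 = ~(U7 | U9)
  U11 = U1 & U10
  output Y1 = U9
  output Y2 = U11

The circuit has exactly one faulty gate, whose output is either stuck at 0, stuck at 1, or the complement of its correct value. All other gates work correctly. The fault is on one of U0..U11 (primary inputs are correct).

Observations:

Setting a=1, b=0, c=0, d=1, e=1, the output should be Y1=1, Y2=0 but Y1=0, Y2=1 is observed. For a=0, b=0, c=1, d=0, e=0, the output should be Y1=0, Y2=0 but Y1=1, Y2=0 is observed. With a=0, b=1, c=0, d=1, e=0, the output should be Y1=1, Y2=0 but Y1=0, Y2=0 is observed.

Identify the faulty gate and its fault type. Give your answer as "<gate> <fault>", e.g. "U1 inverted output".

U9 inverted output

Fault-free values for test 1 (a=1, b=0, c=0, d=1, e=1): U0=1, U1=1, U2=1, U3=0, U4=0, U5=0, U6=0, U7=0, U8=1, U9=1, U10=0, U11=0, giving Y1=1, Y2=0. Observed Y1=0, Y2=1.
Test 1: faults giving observed Y1=0, Y2=1 are {U5 stuck-at-1, U5 inverted output, U6 stuck-at-1, U6 inverted output, U9 stuck-at-0, U9 inverted output}.
Test 2 (a=0, b=0, c=1, d=0, e=0): fault-free U0=0, U1=0, U2=0, U3=1, U4=0, U5=1, U6=1, U7=0, U8=1, U9=0, U10=1, U11=0 → Y1=0, Y2=0; observed Y1=1, Y2=0. Eliminates U5 stuck-at-1, U5 inverted output, U6 stuck-at-1, U9 stuck-at-0.
Test 3 (a=0, b=1, c=0, d=1, e=0): fault-free U0=0, U1=0, U2=0, U3=1, U4=1, U5=0, U6=1, U7=0, U8=0, U9=1, U10=0, U11=0 → Y1=1, Y2=0; observed Y1=0, Y2=0. Eliminates U6 inverted output.
Only U9 inverted output is consistent with every test.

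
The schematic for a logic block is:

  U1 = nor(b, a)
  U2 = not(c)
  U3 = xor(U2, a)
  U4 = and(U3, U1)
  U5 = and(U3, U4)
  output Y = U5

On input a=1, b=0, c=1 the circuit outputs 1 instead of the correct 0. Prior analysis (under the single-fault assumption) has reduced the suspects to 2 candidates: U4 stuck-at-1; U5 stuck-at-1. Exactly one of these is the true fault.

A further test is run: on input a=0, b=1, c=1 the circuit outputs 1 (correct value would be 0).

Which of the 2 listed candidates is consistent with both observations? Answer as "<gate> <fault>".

Evaluate each candidate on input a=0, b=1, c=1:
  U4 stuck-at-1: U1=0, U2=0, U3=0, U4=1 [stuck-at-1], U5=0 → 0 — eliminated
  U5 stuck-at-1: U1=0, U2=0, U3=0, U4=0, U5=1 [stuck-at-1] → 1 — matches
Only U5 stuck-at-1 reproduces the observed 1.

U5 stuck-at-1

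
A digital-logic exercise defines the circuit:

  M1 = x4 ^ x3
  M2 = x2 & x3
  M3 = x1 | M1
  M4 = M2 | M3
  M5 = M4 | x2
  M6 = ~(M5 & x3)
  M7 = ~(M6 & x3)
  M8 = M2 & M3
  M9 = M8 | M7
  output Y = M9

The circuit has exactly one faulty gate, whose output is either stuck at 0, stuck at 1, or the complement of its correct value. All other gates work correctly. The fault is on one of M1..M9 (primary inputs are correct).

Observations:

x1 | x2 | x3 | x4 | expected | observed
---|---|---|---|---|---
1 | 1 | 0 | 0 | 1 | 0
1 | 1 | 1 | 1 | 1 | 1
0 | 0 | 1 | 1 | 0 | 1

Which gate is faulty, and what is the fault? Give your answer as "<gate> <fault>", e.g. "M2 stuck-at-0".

Fault-free values for test 1 (x1=1, x2=1, x3=0, x4=0): M1=0, M2=0, M3=1, M4=1, M5=1, M6=1, M7=1, M8=0, M9=1, giving Y=1. Observed 0.
Test 1: faults giving observed 0 are {M7 stuck-at-0, M7 inverted output, M9 stuck-at-0, M9 inverted output}.
Test 2 (x1=1, x2=1, x3=1, x4=1): fault-free M1=0, M2=1, M3=1, M4=1, M5=1, M6=0, M7=1, M8=1, M9=1 → 1; observed 1. Eliminates M9 stuck-at-0, M9 inverted output.
Test 3 (x1=0, x2=0, x3=1, x4=1): fault-free M1=0, M2=0, M3=0, M4=0, M5=0, M6=1, M7=0, M8=0, M9=0 → 0; observed 1. Eliminates M7 stuck-at-0.
Only M7 inverted output is consistent with every test.

M7 inverted output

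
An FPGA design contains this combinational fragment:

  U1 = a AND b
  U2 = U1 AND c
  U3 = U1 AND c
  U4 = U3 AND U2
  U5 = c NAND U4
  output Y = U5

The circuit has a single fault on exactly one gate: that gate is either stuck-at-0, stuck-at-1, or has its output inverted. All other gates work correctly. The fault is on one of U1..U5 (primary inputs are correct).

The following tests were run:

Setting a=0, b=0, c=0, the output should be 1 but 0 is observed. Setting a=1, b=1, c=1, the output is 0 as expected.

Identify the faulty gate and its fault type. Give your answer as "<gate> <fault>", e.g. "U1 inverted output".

Fault-free values for test 1 (a=0, b=0, c=0): U1=0, U2=0, U3=0, U4=0, U5=1, giving Y=1. Observed 0.
Test 1: faults giving observed 0 are {U5 stuck-at-0, U5 inverted output}.
Test 2 (a=1, b=1, c=1): fault-free U1=1, U2=1, U3=1, U4=1, U5=0 → 0; observed 0. Eliminates U5 inverted output.
Only U5 stuck-at-0 is consistent with every test.

U5 stuck-at-0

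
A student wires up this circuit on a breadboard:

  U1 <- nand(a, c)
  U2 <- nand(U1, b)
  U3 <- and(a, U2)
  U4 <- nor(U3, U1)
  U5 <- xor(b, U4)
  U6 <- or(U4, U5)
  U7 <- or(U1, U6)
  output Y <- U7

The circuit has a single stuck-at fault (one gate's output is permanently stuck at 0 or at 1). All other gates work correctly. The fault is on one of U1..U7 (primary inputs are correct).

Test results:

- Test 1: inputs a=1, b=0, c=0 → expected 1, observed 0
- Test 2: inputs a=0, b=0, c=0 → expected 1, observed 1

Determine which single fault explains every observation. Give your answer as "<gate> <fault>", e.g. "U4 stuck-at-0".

Fault-free values for test 1 (a=1, b=0, c=0): U1=1, U2=1, U3=1, U4=0, U5=0, U6=0, U7=1, giving Y=1. Observed 0.
Test 1: faults giving observed 0 are {U1 stuck-at-0, U7 stuck-at-0}.
Test 2 (a=0, b=0, c=0): fault-free U1=1, U2=1, U3=0, U4=0, U5=0, U6=0, U7=1 → 1; observed 1. Eliminates U7 stuck-at-0.
Only U1 stuck-at-0 is consistent with every test.

U1 stuck-at-0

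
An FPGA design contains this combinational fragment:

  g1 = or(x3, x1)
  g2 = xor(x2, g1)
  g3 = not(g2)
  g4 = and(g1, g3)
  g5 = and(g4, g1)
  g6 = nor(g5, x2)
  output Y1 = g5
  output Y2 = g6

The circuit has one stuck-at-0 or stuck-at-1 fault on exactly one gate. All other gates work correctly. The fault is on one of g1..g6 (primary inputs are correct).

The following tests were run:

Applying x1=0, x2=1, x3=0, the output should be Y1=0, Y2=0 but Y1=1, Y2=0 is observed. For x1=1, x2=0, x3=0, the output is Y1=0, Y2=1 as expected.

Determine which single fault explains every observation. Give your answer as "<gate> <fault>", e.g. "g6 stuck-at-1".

Fault-free values for test 1 (x1=0, x2=1, x3=0): g1=0, g2=1, g3=0, g4=0, g5=0, g6=0, giving Y1=0, Y2=0. Observed Y1=1, Y2=0.
Test 1: faults giving observed Y1=1, Y2=0 are {g1 stuck-at-1, g5 stuck-at-1}.
Test 2 (x1=1, x2=0, x3=0): fault-free g1=1, g2=1, g3=0, g4=0, g5=0, g6=1 → Y1=0, Y2=1; observed Y1=0, Y2=1. Eliminates g5 stuck-at-1.
Only g1 stuck-at-1 is consistent with every test.

g1 stuck-at-1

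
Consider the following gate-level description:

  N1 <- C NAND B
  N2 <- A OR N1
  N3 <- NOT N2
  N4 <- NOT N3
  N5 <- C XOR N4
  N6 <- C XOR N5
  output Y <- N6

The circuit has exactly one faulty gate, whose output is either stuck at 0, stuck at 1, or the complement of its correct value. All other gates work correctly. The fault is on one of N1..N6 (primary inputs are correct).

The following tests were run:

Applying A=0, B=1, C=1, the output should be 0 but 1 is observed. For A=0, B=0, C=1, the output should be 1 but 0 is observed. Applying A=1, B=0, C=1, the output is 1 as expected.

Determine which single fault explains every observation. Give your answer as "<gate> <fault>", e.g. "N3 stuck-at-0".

Fault-free values for test 1 (A=0, B=1, C=1): N1=0, N2=0, N3=1, N4=0, N5=1, N6=0, giving Y=0. Observed 1.
Test 1: faults giving observed 1 are {N1 stuck-at-1, N1 inverted output, N2 stuck-at-1, N2 inverted output, N3 stuck-at-0, N3 inverted output, N4 stuck-at-1, N4 inverted output, N5 stuck-at-0, N5 inverted output, N6 stuck-at-1, N6 inverted output}.
Test 2 (A=0, B=0, C=1): fault-free N1=1, N2=1, N3=0, N4=1, N5=0, N6=1 → 1; observed 0. Eliminates N1 stuck-at-1, N2 stuck-at-1, N3 stuck-at-0, N4 stuck-at-1, N5 stuck-at-0, N6 stuck-at-1.
Test 3 (A=1, B=0, C=1): fault-free N1=1, N2=1, N3=0, N4=1, N5=0, N6=1 → 1; observed 1. Eliminates N2 inverted output, N3 inverted output, N4 inverted output, N5 inverted output, N6 inverted output.
Only N1 inverted output is consistent with every test.

N1 inverted output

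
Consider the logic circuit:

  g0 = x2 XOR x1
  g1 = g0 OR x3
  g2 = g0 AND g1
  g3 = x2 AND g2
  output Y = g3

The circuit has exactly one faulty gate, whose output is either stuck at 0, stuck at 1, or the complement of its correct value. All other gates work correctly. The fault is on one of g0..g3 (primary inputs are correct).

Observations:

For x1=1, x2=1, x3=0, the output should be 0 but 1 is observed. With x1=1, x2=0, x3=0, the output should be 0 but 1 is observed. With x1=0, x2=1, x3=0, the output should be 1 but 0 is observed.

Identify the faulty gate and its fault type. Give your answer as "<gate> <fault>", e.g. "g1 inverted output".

Fault-free values for test 1 (x1=1, x2=1, x3=0): g0=0, g1=0, g2=0, g3=0, giving Y=0. Observed 1.
Test 1: faults giving observed 1 are {g0 stuck-at-1, g0 inverted output, g2 stuck-at-1, g2 inverted output, g3 stuck-at-1, g3 inverted output}.
Test 2 (x1=1, x2=0, x3=0): fault-free g0=1, g1=1, g2=1, g3=0 → 0; observed 1. Eliminates g0 stuck-at-1, g0 inverted output, g2 stuck-at-1, g2 inverted output.
Test 3 (x1=0, x2=1, x3=0): fault-free g0=1, g1=1, g2=1, g3=1 → 1; observed 0. Eliminates g3 stuck-at-1.
Only g3 inverted output is consistent with every test.

g3 inverted output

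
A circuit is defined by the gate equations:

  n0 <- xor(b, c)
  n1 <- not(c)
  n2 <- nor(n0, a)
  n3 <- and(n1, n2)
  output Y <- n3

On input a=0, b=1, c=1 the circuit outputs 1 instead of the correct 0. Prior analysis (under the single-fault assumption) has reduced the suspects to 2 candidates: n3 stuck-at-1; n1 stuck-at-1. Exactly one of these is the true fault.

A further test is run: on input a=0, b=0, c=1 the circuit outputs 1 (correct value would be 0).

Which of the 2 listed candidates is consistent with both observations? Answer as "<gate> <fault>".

Evaluate each candidate on input a=0, b=0, c=1:
  n3 stuck-at-1: n0=1, n1=0, n2=0, n3=1 [stuck-at-1] → 1 — matches
  n1 stuck-at-1: n0=1, n1=1 [stuck-at-1], n2=0, n3=0 → 0 — eliminated
Only n3 stuck-at-1 reproduces the observed 1.

n3 stuck-at-1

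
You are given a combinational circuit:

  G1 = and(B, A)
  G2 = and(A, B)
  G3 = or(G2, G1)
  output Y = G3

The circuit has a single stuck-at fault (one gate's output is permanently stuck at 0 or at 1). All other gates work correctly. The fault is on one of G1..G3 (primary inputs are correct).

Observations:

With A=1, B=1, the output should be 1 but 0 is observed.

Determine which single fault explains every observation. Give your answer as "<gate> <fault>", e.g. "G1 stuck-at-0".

G3 stuck-at-0

Fault-free values for test 1 (A=1, B=1): G1=1, G2=1, G3=1, giving Y=1. Observed 0.
Test 1: faults giving observed 0 are {G3 stuck-at-0}.
Only G3 stuck-at-0 is consistent with every test.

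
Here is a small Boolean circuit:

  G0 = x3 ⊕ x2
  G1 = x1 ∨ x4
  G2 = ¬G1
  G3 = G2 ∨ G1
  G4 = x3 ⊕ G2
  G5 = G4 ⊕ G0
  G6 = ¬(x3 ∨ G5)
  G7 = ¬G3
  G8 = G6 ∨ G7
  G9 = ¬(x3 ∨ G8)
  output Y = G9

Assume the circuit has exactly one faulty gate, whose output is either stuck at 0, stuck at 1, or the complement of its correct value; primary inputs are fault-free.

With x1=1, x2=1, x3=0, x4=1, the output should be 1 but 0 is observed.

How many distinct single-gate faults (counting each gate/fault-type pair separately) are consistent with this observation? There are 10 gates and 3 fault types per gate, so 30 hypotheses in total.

20

Fault-free: G0=1, G1=1, G2=0, G3=1, G4=0, G5=1, G6=0, G7=0, G8=0, G9=1 → 1. Observed 0.
  G0: stuck-at-0, inverted output ✓; others ✗
  G1: stuck-at-0, inverted output ✓; others ✗
  G2: stuck-at-1, inverted output ✓; others ✗
  G3: stuck-at-0, inverted output ✓; others ✗
  G4: stuck-at-1, inverted output ✓; others ✗
  G5: stuck-at-0, inverted output ✓; others ✗
  G6: stuck-at-1, inverted output ✓; others ✗
  G7: stuck-at-1, inverted output ✓; others ✗
  G8: stuck-at-1, inverted output ✓; others ✗
  G9: stuck-at-0, inverted output ✓; others ✗
Consistent faults: {G0 stuck-at-0, G0 inverted output, G1 stuck-at-0, G1 inverted output, G2 stuck-at-1, G2 inverted output, G3 stuck-at-0, G3 inverted output, G4 stuck-at-1, G4 inverted output, G5 stuck-at-0, G5 inverted output, G6 stuck-at-1, G6 inverted output, G7 stuck-at-1, G7 inverted output, G8 stuck-at-1, G8 inverted output, G9 stuck-at-0, G9 inverted output} — 20 in all.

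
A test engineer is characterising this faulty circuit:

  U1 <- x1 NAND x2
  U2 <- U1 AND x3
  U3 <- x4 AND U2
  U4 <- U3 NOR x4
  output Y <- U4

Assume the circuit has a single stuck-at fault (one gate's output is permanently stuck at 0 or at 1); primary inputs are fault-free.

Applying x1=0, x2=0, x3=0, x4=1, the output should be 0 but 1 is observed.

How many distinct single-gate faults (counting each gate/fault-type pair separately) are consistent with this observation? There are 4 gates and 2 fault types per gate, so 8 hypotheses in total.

1

Fault-free: U1=1, U2=0, U3=0, U4=0 → 0. Observed 1.
  U1 stuck-at-0: output 0 ✗
  U1 stuck-at-1: output 0 ✗
  U2 stuck-at-0: output 0 ✗
  U2 stuck-at-1: output 0 ✗
  U3 stuck-at-0: output 0 ✗
  U3 stuck-at-1: output 0 ✗
  U4 stuck-at-0: output 0 ✗
  U4 stuck-at-1: output 1 ✓
Consistent faults: {U4 stuck-at-1} — 1 in all.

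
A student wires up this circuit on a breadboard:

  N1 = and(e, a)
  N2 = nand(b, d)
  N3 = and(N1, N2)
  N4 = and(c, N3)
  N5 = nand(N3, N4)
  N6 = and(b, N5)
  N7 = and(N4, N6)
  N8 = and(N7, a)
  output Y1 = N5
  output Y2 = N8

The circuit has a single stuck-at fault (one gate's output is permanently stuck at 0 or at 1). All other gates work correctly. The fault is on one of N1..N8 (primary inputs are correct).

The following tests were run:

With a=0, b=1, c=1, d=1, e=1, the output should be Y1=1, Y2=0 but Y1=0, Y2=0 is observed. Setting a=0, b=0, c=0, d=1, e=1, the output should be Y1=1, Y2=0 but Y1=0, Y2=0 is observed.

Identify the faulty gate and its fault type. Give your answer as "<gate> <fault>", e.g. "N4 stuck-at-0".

N5 stuck-at-0

Fault-free values for test 1 (a=0, b=1, c=1, d=1, e=1): N1=0, N2=0, N3=0, N4=0, N5=1, N6=1, N7=0, N8=0, giving Y1=1, Y2=0. Observed Y1=0, Y2=0.
Test 1: faults giving observed Y1=0, Y2=0 are {N3 stuck-at-1, N5 stuck-at-0}.
Test 2 (a=0, b=0, c=0, d=1, e=1): fault-free N1=0, N2=1, N3=0, N4=0, N5=1, N6=0, N7=0, N8=0 → Y1=1, Y2=0; observed Y1=0, Y2=0. Eliminates N3 stuck-at-1.
Only N5 stuck-at-0 is consistent with every test.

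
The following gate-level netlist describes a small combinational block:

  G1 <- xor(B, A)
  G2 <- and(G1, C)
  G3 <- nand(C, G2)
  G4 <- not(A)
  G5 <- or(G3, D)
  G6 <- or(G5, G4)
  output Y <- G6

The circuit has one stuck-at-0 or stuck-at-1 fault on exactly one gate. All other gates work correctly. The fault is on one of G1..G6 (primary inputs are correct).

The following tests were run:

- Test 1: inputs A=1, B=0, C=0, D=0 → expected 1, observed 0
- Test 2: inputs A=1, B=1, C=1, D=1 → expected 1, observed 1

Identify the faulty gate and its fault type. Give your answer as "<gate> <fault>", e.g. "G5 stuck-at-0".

G3 stuck-at-0

Fault-free values for test 1 (A=1, B=0, C=0, D=0): G1=1, G2=0, G3=1, G4=0, G5=1, G6=1, giving Y=1. Observed 0.
Test 1: faults giving observed 0 are {G3 stuck-at-0, G5 stuck-at-0, G6 stuck-at-0}.
Test 2 (A=1, B=1, C=1, D=1): fault-free G1=0, G2=0, G3=1, G4=0, G5=1, G6=1 → 1; observed 1. Eliminates G5 stuck-at-0, G6 stuck-at-0.
Only G3 stuck-at-0 is consistent with every test.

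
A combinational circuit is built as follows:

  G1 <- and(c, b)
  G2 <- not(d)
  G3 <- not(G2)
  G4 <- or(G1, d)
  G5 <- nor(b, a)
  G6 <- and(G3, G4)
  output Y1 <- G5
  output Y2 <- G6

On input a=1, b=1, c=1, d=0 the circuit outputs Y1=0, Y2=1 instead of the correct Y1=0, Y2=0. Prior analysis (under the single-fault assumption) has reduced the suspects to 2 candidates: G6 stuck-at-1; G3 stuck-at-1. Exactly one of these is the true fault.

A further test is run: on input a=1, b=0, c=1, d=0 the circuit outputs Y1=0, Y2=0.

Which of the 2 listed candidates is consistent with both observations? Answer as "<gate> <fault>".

Evaluate each candidate on input a=1, b=0, c=1, d=0:
  G6 stuck-at-1: G1=0, G2=1, G3=0, G4=0, G5=0, G6=1 [stuck-at-1] → Y1=0, Y2=1 — eliminated
  G3 stuck-at-1: G1=0, G2=1, G3=1 [stuck-at-1], G4=0, G5=0, G6=0 → Y1=0, Y2=0 — matches
Only G3 stuck-at-1 reproduces the observed Y1=0, Y2=0.

G3 stuck-at-1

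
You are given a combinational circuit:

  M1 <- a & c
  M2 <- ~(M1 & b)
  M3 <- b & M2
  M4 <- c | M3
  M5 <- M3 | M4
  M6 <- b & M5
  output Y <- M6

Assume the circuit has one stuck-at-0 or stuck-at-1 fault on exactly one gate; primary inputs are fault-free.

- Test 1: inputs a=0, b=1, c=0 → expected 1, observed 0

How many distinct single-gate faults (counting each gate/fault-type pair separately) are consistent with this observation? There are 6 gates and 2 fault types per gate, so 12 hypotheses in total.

Fault-free: M1=0, M2=1, M3=1, M4=1, M5=1, M6=1 → 1. Observed 0.
  M1 stuck-at-0: output 1 ✗
  M1 stuck-at-1: output 0 ✓
  M2 stuck-at-0: output 0 ✓
  M2 stuck-at-1: output 1 ✗
  M3 stuck-at-0: output 0 ✓
  M3 stuck-at-1: output 1 ✗
  M4 stuck-at-0: output 1 ✗
  M4 stuck-at-1: output 1 ✗
  M5 stuck-at-0: output 0 ✓
  M5 stuck-at-1: output 1 ✗
  M6 stuck-at-0: output 0 ✓
  M6 stuck-at-1: output 1 ✗
Consistent faults: {M1 stuck-at-1, M2 stuck-at-0, M3 stuck-at-0, M5 stuck-at-0, M6 stuck-at-0} — 5 in all.

5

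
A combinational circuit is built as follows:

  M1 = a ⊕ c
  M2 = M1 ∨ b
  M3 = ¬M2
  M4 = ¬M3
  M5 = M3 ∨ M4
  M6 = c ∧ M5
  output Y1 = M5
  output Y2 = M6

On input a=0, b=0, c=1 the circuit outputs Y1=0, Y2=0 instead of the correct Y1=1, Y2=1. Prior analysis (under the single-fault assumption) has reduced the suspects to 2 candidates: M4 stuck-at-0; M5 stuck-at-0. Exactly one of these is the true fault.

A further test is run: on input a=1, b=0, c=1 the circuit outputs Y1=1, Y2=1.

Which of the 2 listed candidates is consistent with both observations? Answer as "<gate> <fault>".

Evaluate each candidate on input a=1, b=0, c=1:
  M4 stuck-at-0: M1=0, M2=0, M3=1, M4=0 [stuck-at-0], M5=1, M6=1 → Y1=1, Y2=1 — matches
  M5 stuck-at-0: M1=0, M2=0, M3=1, M4=0, M5=0 [stuck-at-0], M6=0 → Y1=0, Y2=0 — eliminated
Only M4 stuck-at-0 reproduces the observed Y1=1, Y2=1.

M4 stuck-at-0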